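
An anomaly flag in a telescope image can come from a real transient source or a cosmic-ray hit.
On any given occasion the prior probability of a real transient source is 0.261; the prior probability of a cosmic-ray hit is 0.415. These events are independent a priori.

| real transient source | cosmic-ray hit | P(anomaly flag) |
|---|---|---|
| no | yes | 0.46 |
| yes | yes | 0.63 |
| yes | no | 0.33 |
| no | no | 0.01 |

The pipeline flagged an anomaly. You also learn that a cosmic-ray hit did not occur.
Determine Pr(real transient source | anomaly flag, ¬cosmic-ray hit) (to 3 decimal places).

P(anomaly flag | ¬cosmic-ray hit) = 0.01·0.739 + 0.33·0.261 = 0.007390 + 0.086130 = 0.093520
Of this, 0.086130 comes from 0.33·0.261 (the real transient source=true cases).
P(real transient source | anomaly flag, ¬cosmic-ray hit) = 0.086130 / 0.093520 ≈ 0.921

Pr(real transient source | anomaly flag, ¬cosmic-ray hit) ≈ 0.921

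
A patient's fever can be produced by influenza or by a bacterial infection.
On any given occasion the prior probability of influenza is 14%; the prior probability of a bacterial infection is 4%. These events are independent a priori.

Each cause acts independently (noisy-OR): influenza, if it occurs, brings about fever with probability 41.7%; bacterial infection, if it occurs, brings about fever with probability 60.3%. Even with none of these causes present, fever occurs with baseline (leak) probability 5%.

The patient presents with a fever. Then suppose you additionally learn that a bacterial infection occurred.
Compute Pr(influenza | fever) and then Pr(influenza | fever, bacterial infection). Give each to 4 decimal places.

Pr(influenza | fever) ≈ 0.5064; Pr(influenza | fever, bacterial infection) ≈ 0.1694

Under noisy-OR, P(fever | causes) = 1 − (1−0.05)·∏(1−qᵢ) over the active causes.
By total probability over the 4 (influenza, bacterial infection) configurations:
  P(fever) = 0.05*0.86*0.96 + 0.62285*0.86*0.04 + 0.44615*0.14*0.96 + 0.780122*0.14*0.04
        = 0.041280 + 0.021426 + 0.059963 + 0.004369 = 0.127038
Keeping only the influenza-present terms gives 0.064332, so
  P(influenza | fever) = 0.064332 / 0.127038 ≈ 0.5064

Now also conditioning on bacterial infection=true:
Sum P(fever|·) weighted by the priors over both values of influenza:
  P(fever | bacterial infection) = 0.62285×0.86 + 0.780122×0.14
        = 0.535651 + 0.109217 = 0.644868
Keeping only the influenza-present terms gives 0.109217, so
  P(influenza | fever, bacterial infection) = 0.109217 / 0.644868 ≈ 0.1694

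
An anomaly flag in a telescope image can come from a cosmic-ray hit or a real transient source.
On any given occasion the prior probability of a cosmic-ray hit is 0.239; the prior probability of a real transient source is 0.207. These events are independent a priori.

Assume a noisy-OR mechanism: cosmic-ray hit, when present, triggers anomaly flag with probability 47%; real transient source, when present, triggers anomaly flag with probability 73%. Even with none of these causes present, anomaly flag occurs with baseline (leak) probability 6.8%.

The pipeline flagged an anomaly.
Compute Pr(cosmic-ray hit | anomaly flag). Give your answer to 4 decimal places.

Under noisy-OR, P(anomaly flag | causes) = 1 − (1−0.068)·∏(1−qᵢ) over the active causes.
By total probability over the 4 (cosmic-ray hit, real transient source) configurations:
  P(anomaly flag) = 0.068×0.761×0.793 + 0.74836×0.761×0.207 + 0.50604×0.239×0.793 + 0.866631×0.239×0.207
        = 0.041036 + 0.117887 + 0.095908 + 0.042875 = 0.297706
Keeping only the cosmic-ray hit-present terms gives 0.138783, so
  P(cosmic-ray hit | anomaly flag) = 0.138783 / 0.297706 ≈ 0.4662

Pr(cosmic-ray hit | anomaly flag) ≈ 0.4662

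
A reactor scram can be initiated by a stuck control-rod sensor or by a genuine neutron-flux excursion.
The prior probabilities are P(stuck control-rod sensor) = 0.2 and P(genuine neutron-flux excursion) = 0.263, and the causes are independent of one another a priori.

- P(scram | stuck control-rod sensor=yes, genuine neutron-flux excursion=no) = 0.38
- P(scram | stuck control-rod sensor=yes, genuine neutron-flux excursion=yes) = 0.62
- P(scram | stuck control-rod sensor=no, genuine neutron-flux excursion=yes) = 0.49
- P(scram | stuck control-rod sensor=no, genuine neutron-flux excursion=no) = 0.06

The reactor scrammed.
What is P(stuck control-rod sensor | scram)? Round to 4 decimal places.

P(stuck control-rod sensor | scram) ≈ 0.3902

P(scram) = 0.06·0.8·0.737 + 0.49·0.8·0.263 + 0.38·0.2·0.737 + 0.62·0.2·0.263 = 0.035376 + 0.103096 + 0.056012 + 0.032612 = 0.227096
The stuck control-rod sensor-present share is 0.056012 + 0.032612 = 0.088624.
So P(stuck control-rod sensor | scram) = 0.088624/0.227096 ≈ 0.3902.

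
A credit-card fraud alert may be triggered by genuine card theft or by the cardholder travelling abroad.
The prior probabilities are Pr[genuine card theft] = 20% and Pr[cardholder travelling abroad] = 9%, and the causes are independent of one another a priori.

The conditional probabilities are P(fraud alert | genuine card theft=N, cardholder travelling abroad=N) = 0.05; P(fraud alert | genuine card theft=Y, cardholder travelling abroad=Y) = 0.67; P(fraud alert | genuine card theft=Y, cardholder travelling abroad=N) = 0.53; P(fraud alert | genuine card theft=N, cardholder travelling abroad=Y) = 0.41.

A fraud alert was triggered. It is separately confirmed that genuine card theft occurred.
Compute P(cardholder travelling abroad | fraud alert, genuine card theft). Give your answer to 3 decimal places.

Weight on cardholder travelling abroad=true, given the evidence: 0.67·0.09 = 0.060300
Normalizer over all consistent configurations: 0.53·0.91 + 0.67·0.09 = 0.542600
P(cardholder travelling abroad | fraud alert, genuine card theft) = 0.060300/0.542600 ≈ 0.111

P(cardholder travelling abroad | fraud alert, genuine card theft) ≈ 0.111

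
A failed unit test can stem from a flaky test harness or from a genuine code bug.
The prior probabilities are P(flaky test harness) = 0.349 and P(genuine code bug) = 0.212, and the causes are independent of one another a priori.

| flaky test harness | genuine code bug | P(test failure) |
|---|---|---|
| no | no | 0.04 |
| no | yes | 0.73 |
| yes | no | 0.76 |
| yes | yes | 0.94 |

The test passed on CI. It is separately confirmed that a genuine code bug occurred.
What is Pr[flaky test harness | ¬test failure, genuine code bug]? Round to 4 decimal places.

Pr[flaky test harness | ¬test failure, genuine code bug] ≈ 0.1065

Enumerate both values of flaky test harness and weight by the priors:
  P(¬test failure | genuine code bug) = 0.27×0.651 + 0.06×0.349
        = 0.175770 + 0.020940 = 0.196710
The terms with flaky test harness present sum to 0.020940, so
  P(flaky test harness | ¬test failure, genuine code bug) = 0.020940 / 0.196710 ≈ 0.1065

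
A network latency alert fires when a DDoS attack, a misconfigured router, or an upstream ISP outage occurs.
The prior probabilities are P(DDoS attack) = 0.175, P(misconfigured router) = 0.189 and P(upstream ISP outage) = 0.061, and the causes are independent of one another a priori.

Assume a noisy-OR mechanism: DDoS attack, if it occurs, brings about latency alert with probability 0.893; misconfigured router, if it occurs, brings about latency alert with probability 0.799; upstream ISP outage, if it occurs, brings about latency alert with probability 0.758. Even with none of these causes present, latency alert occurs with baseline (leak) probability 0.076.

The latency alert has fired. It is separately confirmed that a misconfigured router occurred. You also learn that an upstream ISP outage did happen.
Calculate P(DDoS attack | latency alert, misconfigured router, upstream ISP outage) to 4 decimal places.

P(DDoS attack | latency alert, misconfigured router, upstream ISP outage) ≈ 0.1810

Under noisy-OR, P(latency alert | causes) = 1 − (1−0.076)·∏(1−qᵢ) over the active causes.
P(latency alert | misconfigured router, upstream ISP outage) = 0.955055·0.825 + 0.995191·0.175 = 0.787920 + 0.174158 = 0.962078
Of this, 0.174158 comes from 0.995191·0.175 (the DDoS attack=true cases).
Hence the posterior is 0.174158/0.962078 ≈ 0.1810.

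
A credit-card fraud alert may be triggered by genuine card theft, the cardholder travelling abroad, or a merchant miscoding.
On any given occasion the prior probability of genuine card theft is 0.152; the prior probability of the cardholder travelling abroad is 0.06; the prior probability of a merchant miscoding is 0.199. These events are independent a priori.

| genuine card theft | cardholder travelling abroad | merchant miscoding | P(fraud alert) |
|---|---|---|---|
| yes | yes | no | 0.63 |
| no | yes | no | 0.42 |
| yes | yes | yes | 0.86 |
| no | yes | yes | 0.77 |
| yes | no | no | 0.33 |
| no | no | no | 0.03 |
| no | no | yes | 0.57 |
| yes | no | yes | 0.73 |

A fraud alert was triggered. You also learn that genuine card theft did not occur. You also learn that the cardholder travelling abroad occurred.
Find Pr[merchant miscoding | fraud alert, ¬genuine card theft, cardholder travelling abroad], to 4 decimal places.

By total probability over both values of merchant miscoding:
  P(fraud alert | ¬genuine card theft, cardholder travelling abroad) = 0.42×0.801 + 0.77×0.199
        = 0.336420 + 0.153230 = 0.489650
Keeping only the merchant miscoding-present terms gives 0.153230, so
  P(merchant miscoding | fraud alert, ¬genuine card theft, cardholder travelling abroad) = 0.153230 / 0.489650 ≈ 0.3129

Pr[merchant miscoding | fraud alert, ¬genuine card theft, cardholder travelling abroad] ≈ 0.3129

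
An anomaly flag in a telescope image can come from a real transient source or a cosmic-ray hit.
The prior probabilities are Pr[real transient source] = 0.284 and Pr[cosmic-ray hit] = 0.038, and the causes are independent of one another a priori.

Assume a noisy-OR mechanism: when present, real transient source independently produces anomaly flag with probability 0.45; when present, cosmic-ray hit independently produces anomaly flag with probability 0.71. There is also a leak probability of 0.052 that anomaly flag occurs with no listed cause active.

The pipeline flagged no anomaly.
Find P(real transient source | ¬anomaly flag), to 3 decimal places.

P(real transient source | ¬anomaly flag) ≈ 0.179

Under noisy-OR, P(anomaly flag | causes) = 1 − (1−0.052)·∏(1−qᵢ) over the active causes.
Numerator (weight on configurations with real transient source): 0.142451 + 0.001632 = 0.144083
Normalizer over all consistent configurations: 0.948*0.716*0.962 + 0.27492*0.716*0.038 + 0.5214*0.284*0.962 + 0.151206*0.284*0.038 = 0.804538
P(real transient source | ¬anomaly flag) = 0.144083/0.804538 ≈ 0.179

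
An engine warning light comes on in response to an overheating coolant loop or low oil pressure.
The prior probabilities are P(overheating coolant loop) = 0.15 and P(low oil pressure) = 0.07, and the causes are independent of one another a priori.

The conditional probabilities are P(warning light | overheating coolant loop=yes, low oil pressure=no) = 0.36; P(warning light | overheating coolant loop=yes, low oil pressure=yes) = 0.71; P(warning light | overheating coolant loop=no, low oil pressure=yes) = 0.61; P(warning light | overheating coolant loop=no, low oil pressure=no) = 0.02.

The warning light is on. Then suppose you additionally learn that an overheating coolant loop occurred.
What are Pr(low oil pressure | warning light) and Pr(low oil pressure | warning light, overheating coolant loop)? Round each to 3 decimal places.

Pr(low oil pressure | warning light) ≈ 0.399; Pr(low oil pressure | warning light, overheating coolant loop) ≈ 0.129

Sum P(warning light|·) weighted by the priors over the 4 (overheating coolant loop, low oil pressure) configurations:
  P(warning light) = 0.02·0.85·0.93 + 0.61·0.85·0.07 + 0.36·0.15·0.93 + 0.71·0.15·0.07
        = 0.015810 + 0.036295 + 0.050220 + 0.007455 = 0.109780
Keeping only the low oil pressure-present terms gives 0.043750, so
  P(low oil pressure | warning light) = 0.043750 / 0.109780 ≈ 0.399

With the extra evidence:
Numerator (weight on configurations with low oil pressure): 0.71*0.07 = 0.049700
Denominator P(warning light | overheating coolant loop): 0.36*0.93 + 0.71*0.07 = 0.384500
P(low oil pressure | warning light, overheating coolant loop) = 0.049700/0.384500 ≈ 0.129
This is intercausal reasoning (explaining away): once overheating coolant loop accounts for the warning light, low oil pressure becomes less likely.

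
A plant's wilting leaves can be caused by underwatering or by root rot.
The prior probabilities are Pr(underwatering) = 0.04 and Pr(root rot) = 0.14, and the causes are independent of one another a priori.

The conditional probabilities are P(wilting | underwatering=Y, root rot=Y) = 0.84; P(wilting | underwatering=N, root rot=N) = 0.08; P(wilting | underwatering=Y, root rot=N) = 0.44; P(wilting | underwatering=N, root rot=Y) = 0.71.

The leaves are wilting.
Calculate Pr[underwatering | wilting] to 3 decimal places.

Pr[underwatering | wilting] ≈ 0.109

Sum P(wilting|·) weighted by the priors over the 4 (underwatering, root rot) configurations:
  P(wilting) = 0.08×0.96×0.86 + 0.71×0.96×0.14 + 0.44×0.04×0.86 + 0.84×0.04×0.14
        = 0.066048 + 0.095424 + 0.015136 + 0.004704 = 0.181312
The terms with underwatering present sum to 0.019840, so
  P(underwatering | wilting) = 0.019840 / 0.181312 ≈ 0.109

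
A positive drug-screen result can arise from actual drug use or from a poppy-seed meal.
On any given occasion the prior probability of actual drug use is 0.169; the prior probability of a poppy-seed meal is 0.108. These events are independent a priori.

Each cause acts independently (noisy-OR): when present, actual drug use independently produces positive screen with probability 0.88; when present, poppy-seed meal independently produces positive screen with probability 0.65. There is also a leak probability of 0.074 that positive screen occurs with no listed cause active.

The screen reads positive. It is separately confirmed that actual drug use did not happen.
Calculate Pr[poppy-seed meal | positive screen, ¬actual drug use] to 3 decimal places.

Pr[poppy-seed meal | positive screen, ¬actual drug use] ≈ 0.525

Under noisy-OR, P(positive screen | causes) = 1 − (1−0.074)·∏(1−qᵢ) over the active causes.
Sum P(positive screen|·) weighted by the priors over both values of poppy-seed meal:
  P(positive screen | ¬actual drug use) = 0.074×0.892 + 0.6759×0.108
        = 0.066008 + 0.072997 = 0.139005
The terms with poppy-seed meal present sum to 0.072997, so
  P(poppy-seed meal | positive screen, ¬actual drug use) = 0.072997 / 0.139005 ≈ 0.525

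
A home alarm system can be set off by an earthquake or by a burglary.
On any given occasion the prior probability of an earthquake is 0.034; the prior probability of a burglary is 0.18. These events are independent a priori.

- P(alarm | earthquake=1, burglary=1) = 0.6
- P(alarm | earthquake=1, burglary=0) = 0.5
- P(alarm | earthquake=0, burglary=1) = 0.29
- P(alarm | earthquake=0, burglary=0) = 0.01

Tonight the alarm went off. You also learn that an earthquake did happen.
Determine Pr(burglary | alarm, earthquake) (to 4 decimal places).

Enumerate both values of burglary and weight by the priors:
  P(alarm | earthquake) = 0.5×0.82 + 0.6×0.18
        = 0.410000 + 0.108000 = 0.518000
Configurations with burglary contribute 0.108000, so
  P(burglary | alarm, earthquake) = 0.108000 / 0.518000 ≈ 0.2085

Pr(burglary | alarm, earthquake) ≈ 0.2085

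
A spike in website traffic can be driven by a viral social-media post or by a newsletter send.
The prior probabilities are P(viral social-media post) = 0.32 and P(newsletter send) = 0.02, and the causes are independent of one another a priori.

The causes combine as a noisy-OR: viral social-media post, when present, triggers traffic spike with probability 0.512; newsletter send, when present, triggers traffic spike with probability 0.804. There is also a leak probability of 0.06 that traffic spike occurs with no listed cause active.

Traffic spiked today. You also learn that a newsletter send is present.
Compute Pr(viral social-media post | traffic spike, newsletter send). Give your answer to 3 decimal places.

Pr(viral social-media post | traffic spike, newsletter send) ≈ 0.344

Under noisy-OR, P(traffic spike | causes) = 1 − (1−0.06)·∏(1−qᵢ) over the active causes.
For the numerator, keep only viral social-media post=true terms: 0.910091×0.32 = 0.291229
The normalizing constant is 0.81576×0.68 + 0.910091×0.32 = 0.845946
Posterior = 0.291229 / 0.845946 ≈ 0.344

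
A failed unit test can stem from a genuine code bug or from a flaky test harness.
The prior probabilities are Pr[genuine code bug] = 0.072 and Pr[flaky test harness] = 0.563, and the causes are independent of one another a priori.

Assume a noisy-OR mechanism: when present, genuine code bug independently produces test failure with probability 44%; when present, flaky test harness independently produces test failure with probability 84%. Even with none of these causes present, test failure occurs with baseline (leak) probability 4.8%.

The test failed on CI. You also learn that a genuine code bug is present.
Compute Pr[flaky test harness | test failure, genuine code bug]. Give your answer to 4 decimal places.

Pr[flaky test harness | test failure, genuine code bug] ≈ 0.7162

Under noisy-OR, P(test failure | causes) = 1 − (1−0.048)·∏(1−qᵢ) over the active causes.
Weight on flaky test harness=true, given the evidence: 0.914701·0.563 = 0.514977
The normalizing constant is 0.46688·0.437 + 0.914701·0.563 = 0.719004
Posterior = 0.514977 / 0.719004 ≈ 0.7162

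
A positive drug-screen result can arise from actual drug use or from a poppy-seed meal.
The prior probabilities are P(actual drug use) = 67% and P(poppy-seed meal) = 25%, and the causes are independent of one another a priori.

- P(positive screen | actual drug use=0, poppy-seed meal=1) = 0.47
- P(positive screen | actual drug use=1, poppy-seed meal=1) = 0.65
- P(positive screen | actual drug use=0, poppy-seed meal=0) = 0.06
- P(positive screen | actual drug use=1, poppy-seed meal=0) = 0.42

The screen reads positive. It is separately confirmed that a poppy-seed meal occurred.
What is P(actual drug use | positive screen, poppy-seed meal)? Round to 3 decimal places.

Weight on actual drug use=true, given the evidence: 0.65*0.67 = 0.435500
Normalizer over all consistent configurations: 0.47*0.33 + 0.65*0.67 = 0.590600
P(actual drug use | positive screen, poppy-seed meal) = 0.435500/0.590600 ≈ 0.737

P(actual drug use | positive screen, poppy-seed meal) ≈ 0.737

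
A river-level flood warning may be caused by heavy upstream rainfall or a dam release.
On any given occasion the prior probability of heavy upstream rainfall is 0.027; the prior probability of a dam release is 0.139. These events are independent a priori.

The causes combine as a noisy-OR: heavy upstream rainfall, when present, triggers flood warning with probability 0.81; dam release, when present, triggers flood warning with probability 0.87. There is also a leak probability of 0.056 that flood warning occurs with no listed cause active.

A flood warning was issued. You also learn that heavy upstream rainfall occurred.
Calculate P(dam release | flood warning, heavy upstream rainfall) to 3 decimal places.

P(dam release | flood warning, heavy upstream rainfall) ≈ 0.161

Under noisy-OR, P(flood warning | causes) = 1 − (1−0.056)·∏(1−qᵢ) over the active causes.
Enumerate both values of dam release and weight by the priors:
  P(flood warning | heavy upstream rainfall) = 0.82064*0.861 + 0.976683*0.139
        = 0.706571 + 0.135759 = 0.842330
The terms with dam release present sum to 0.135759, so
  P(dam release | flood warning, heavy upstream rainfall) = 0.135759 / 0.842330 ≈ 0.161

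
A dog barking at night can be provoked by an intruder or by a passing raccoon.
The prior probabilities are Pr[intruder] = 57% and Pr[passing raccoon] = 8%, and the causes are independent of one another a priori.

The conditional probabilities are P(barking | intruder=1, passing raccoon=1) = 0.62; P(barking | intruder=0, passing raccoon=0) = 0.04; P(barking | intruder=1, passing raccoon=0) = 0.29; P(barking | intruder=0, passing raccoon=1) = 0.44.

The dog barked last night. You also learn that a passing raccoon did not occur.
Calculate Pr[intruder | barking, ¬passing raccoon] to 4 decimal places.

P(barking | ¬passing raccoon) = 0.04*0.43 + 0.29*0.57 = 0.017200 + 0.165300 = 0.182500
Restricting to configurations with intruder present: 0.29*0.57 = 0.165300.
P(intruder | barking, ¬passing raccoon) = 0.165300 / 0.182500 ≈ 0.9058

Pr[intruder | barking, ¬passing raccoon] ≈ 0.9058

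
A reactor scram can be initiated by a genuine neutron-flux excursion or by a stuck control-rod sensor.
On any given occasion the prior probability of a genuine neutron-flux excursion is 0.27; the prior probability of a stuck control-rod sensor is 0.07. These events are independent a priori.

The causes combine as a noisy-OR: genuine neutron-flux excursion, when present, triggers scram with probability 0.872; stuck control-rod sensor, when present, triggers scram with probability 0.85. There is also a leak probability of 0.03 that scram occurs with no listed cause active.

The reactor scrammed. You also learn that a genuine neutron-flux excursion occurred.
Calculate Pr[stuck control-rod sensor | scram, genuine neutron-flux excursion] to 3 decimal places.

Pr[stuck control-rod sensor | scram, genuine neutron-flux excursion] ≈ 0.078

Under noisy-OR, P(scram | causes) = 1 − (1−0.03)·∏(1−qᵢ) over the active causes.
Sum P(scram|·) weighted by the priors over both values of stuck control-rod sensor:
  P(scram | genuine neutron-flux excursion) = 0.87584·0.93 + 0.981376·0.07
        = 0.814531 + 0.068696 = 0.883227
The terms with stuck control-rod sensor present sum to 0.068696, so
  P(stuck control-rod sensor | scram, genuine neutron-flux excursion) = 0.068696 / 0.883227 ≈ 0.078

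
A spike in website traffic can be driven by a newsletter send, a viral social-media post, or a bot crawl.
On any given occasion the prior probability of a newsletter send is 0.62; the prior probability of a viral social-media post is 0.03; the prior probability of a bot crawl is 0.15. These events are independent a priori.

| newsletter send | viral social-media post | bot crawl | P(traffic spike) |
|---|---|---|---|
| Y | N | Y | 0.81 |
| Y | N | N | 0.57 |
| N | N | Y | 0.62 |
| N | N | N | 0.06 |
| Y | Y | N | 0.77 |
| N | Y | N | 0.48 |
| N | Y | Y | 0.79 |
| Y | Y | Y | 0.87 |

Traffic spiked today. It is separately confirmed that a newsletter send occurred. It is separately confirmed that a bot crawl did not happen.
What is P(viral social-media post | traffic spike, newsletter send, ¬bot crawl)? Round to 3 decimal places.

P(traffic spike | newsletter send, ¬bot crawl) = 0.57*0.97 + 0.77*0.03 = 0.552900 + 0.023100 = 0.576000
Of this, 0.023100 comes from 0.77*0.03 (the viral social-media post=true cases).
So P(viral social-media post | traffic spike, newsletter send, ¬bot crawl) = 0.023100/0.576000 ≈ 0.040.

P(viral social-media post | traffic spike, newsletter send, ¬bot crawl) ≈ 0.040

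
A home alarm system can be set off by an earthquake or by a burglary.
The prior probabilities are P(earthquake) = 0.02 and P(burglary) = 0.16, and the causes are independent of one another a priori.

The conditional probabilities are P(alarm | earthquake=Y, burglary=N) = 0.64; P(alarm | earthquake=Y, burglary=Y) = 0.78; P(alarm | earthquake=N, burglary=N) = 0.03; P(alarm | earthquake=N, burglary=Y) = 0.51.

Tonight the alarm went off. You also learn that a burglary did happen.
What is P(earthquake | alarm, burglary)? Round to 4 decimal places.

Sum P(alarm|·) weighted by the priors over both values of earthquake:
  P(alarm | burglary) = 0.51×0.98 + 0.78×0.02
        = 0.499800 + 0.015600 = 0.515400
Configurations with earthquake contribute 0.015600, so
  P(earthquake | alarm, burglary) = 0.015600 / 0.515400 ≈ 0.0303

P(earthquake | alarm, burglary) ≈ 0.0303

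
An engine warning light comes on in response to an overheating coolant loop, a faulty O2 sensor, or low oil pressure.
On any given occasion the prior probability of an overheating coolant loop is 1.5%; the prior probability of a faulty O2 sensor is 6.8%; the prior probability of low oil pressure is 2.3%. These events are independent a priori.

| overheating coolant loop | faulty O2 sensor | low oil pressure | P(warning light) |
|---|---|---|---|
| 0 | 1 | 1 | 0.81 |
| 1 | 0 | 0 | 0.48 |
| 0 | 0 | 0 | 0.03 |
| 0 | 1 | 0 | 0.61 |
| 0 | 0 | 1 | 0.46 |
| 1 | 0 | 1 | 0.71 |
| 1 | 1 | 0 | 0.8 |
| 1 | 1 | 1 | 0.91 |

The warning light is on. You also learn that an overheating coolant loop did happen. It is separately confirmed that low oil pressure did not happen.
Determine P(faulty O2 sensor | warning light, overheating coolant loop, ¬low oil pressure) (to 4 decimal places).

Sum P(warning light|·) weighted by the priors over both values of faulty O2 sensor:
  P(warning light | overheating coolant loop, ¬low oil pressure) = 0.48*0.932 + 0.8*0.068
        = 0.447360 + 0.054400 = 0.501760
Keeping only the faulty O2 sensor-present terms gives 0.054400, so
  P(faulty O2 sensor | warning light, overheating coolant loop, ¬low oil pressure) = 0.054400 / 0.501760 ≈ 0.1084

P(faulty O2 sensor | warning light, overheating coolant loop, ¬low oil pressure) ≈ 0.1084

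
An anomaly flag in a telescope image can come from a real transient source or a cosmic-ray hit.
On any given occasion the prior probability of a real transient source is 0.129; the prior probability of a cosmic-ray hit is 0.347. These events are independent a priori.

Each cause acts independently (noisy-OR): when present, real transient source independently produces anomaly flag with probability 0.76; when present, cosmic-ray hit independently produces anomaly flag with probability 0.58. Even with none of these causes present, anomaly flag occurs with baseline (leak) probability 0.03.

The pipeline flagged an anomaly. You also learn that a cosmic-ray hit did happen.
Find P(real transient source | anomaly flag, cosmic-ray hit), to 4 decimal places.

Under noisy-OR, P(anomaly flag | causes) = 1 − (1−0.03)·∏(1−qᵢ) over the active causes.
Weight on real transient source=true, given the evidence: 0.902224×0.129 = 0.116387
Denominator P(anomaly flag | cosmic-ray hit): 0.5926×0.871 + 0.902224×0.129 = 0.632542
Posterior = 0.116387 / 0.632542 ≈ 0.1840

P(real transient source | anomaly flag, cosmic-ray hit) ≈ 0.1840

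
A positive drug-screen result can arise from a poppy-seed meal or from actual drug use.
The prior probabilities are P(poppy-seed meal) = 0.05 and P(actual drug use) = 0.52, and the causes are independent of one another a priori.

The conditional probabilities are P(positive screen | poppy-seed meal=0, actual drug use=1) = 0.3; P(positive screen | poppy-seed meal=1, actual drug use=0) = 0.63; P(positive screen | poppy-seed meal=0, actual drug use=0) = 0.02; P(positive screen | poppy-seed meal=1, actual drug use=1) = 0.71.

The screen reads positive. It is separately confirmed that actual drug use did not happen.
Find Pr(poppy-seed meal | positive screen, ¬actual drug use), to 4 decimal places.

P(positive screen | ¬actual drug use) = 0.02·0.95 + 0.63·0.05 = 0.019000 + 0.031500 = 0.050500
Of this, 0.031500 comes from 0.63·0.05 (the poppy-seed meal=true cases).
So P(poppy-seed meal | positive screen, ¬actual drug use) = 0.031500/0.050500 ≈ 0.6238.

Pr(poppy-seed meal | positive screen, ¬actual drug use) ≈ 0.6238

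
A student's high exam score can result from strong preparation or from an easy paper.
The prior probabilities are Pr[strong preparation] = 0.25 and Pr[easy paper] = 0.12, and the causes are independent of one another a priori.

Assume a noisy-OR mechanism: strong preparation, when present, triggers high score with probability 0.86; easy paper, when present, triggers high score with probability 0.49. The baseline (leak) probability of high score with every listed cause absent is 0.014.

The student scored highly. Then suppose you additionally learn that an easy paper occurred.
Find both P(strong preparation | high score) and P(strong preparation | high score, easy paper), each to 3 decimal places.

Under noisy-OR, P(high score | causes) = 1 − (1−0.014)·∏(1−qᵢ) over the active causes.
By total probability over the 4 (strong preparation, easy paper) configurations:
  P(high score) = 0.014·0.75·0.88 + 0.49714·0.75·0.12 + 0.86196·0.25·0.88 + 0.9296·0.25·0.12
        = 0.009240 + 0.044743 + 0.189631 + 0.027888 = 0.271502
Configurations with strong preparation contribute 0.217519, so
  P(strong preparation | high score) = 0.217519 / 0.271502 ≈ 0.801

With the extra evidence:
For the numerator, keep only strong preparation=true terms: 0.9296×0.25 = 0.232400
Normalizer over all consistent configurations: 0.49714×0.75 + 0.9296×0.25 = 0.605255
Posterior = 0.232400 / 0.605255 ≈ 0.384

P(strong preparation | high score) ≈ 0.801; P(strong preparation | high score, easy paper) ≈ 0.384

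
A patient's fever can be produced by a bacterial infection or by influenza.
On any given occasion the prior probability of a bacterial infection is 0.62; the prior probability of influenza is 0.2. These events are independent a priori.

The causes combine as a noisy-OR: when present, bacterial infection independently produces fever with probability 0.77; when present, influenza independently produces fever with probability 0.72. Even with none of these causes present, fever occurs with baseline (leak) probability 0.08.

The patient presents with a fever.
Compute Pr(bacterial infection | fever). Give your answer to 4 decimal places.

Under noisy-OR, P(fever | causes) = 1 − (1−0.08)·∏(1−qᵢ) over the active causes.
Numerator (weight on configurations with bacterial infection): 0.391046 + 0.116653 = 0.507699
The normalizing constant is 0.08*0.38*0.8 + 0.7424*0.38*0.2 + 0.7884*0.62*0.8 + 0.940752*0.62*0.2 = 0.588441
Posterior = 0.507699 / 0.588441 ≈ 0.8628

Pr(bacterial infection | fever) ≈ 0.8628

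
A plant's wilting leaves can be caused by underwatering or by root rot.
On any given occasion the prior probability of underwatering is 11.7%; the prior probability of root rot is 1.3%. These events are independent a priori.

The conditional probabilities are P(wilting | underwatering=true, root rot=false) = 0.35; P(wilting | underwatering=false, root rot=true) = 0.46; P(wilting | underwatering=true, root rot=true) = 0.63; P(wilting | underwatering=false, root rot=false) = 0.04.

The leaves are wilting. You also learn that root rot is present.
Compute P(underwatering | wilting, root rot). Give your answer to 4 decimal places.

P(underwatering | wilting, root rot) ≈ 0.1536

For the numerator, keep only underwatering=true terms: 0.63·0.117 = 0.073710
Denominator P(wilting | root rot): 0.46·0.883 + 0.63·0.117 = 0.479890
Posterior = 0.073710 / 0.479890 ≈ 0.1536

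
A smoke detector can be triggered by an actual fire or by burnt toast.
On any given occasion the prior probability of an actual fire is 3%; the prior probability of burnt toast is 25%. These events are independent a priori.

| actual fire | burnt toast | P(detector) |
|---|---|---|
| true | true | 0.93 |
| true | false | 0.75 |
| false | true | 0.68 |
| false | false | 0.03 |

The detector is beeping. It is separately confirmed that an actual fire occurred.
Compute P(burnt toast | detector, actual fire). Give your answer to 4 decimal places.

P(detector | actual fire) = 0.75×0.75 + 0.93×0.25 = 0.562500 + 0.232500 = 0.795000
The burnt toast-present share is 0.93×0.25 = 0.232500.
P(burnt toast | detector, actual fire) = 0.232500 / 0.795000 ≈ 0.2925

P(burnt toast | detector, actual fire) ≈ 0.2925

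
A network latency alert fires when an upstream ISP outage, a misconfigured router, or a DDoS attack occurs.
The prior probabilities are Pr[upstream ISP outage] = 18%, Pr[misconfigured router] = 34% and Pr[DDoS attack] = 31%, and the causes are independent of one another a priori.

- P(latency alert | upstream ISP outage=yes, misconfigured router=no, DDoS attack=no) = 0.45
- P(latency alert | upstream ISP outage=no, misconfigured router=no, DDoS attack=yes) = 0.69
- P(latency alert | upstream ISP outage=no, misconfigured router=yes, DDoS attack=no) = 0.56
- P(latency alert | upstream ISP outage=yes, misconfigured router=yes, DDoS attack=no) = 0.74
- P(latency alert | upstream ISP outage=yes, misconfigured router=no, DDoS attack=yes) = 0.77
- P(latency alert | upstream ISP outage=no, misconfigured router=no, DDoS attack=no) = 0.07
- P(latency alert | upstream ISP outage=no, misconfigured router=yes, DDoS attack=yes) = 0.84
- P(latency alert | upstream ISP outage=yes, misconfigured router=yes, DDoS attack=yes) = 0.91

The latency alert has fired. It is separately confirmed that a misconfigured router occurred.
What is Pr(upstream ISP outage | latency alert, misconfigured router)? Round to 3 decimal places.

Numerator (weight on configurations with upstream ISP outage): 0.091908 + 0.050778 = 0.142686
Denominator P(latency alert | misconfigured router): 0.56×0.82×0.69 + 0.84×0.82×0.31 + 0.74×0.18×0.69 + 0.91×0.18×0.31 = 0.673062
P(upstream ISP outage | latency alert, misconfigured router) = 0.142686/0.673062 ≈ 0.212

Pr(upstream ISP outage | latency alert, misconfigured router) ≈ 0.212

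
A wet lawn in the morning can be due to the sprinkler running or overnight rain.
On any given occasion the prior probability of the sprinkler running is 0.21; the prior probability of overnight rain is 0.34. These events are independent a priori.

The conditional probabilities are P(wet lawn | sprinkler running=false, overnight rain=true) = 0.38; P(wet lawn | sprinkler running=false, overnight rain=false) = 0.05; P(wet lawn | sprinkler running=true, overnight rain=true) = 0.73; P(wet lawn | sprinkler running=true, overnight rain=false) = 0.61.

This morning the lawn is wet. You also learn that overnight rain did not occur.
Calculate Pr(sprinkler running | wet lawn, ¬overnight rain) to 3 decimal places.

Weight on sprinkler running=true, given the evidence: 0.61×0.21 = 0.128100
Denominator P(wet lawn | ¬overnight rain): 0.05×0.79 + 0.61×0.21 = 0.167600
Posterior = 0.128100 / 0.167600 ≈ 0.764

Pr(sprinkler running | wet lawn, ¬overnight rain) ≈ 0.764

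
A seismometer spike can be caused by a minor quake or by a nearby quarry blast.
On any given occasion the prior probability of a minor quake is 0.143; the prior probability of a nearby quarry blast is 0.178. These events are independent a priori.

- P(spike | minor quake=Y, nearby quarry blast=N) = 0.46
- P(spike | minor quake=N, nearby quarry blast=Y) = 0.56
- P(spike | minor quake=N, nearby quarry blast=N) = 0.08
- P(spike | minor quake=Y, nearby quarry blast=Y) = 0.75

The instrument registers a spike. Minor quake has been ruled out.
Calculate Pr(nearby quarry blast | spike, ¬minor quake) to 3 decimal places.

Enumerate both values of nearby quarry blast and weight by the priors:
  P(spike | ¬minor quake) = 0.08*0.822 + 0.56*0.178
        = 0.065760 + 0.099680 = 0.165440
Keeping only the nearby quarry blast-present terms gives 0.099680, so
  P(nearby quarry blast | spike, ¬minor quake) = 0.099680 / 0.165440 ≈ 0.603

Pr(nearby quarry blast | spike, ¬minor quake) ≈ 0.603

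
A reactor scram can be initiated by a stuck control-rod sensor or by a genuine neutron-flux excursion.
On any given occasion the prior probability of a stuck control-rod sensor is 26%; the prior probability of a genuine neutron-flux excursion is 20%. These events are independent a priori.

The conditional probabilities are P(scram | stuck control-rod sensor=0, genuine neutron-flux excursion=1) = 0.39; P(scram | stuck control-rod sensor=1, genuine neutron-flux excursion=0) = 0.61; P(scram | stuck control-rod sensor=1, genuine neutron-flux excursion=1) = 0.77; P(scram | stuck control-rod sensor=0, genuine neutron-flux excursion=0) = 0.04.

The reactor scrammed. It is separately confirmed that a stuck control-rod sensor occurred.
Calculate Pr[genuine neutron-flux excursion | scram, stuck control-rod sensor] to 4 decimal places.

By total probability over both values of genuine neutron-flux excursion:
  P(scram | stuck control-rod sensor) = 0.61·0.8 + 0.77·0.2
        = 0.488000 + 0.154000 = 0.642000
Keeping only the genuine neutron-flux excursion-present terms gives 0.154000, so
  P(genuine neutron-flux excursion | scram, stuck control-rod sensor) = 0.154000 / 0.642000 ≈ 0.2399

Pr[genuine neutron-flux excursion | scram, stuck control-rod sensor] ≈ 0.2399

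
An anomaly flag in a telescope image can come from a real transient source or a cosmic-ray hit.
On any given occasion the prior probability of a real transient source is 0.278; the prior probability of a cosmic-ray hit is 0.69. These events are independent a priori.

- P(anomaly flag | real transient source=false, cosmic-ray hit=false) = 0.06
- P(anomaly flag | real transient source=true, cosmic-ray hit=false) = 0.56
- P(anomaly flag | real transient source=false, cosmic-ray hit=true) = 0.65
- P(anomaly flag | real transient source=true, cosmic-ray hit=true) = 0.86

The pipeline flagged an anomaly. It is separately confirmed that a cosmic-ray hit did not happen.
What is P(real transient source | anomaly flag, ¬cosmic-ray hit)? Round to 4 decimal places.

Weight on real transient source=true, given the evidence: 0.56×0.278 = 0.155680
The normalizing constant is 0.06×0.722 + 0.56×0.278 = 0.199000
P(real transient source | anomaly flag, ¬cosmic-ray hit) = 0.155680/0.199000 ≈ 0.7823

P(real transient source | anomaly flag, ¬cosmic-ray hit) ≈ 0.7823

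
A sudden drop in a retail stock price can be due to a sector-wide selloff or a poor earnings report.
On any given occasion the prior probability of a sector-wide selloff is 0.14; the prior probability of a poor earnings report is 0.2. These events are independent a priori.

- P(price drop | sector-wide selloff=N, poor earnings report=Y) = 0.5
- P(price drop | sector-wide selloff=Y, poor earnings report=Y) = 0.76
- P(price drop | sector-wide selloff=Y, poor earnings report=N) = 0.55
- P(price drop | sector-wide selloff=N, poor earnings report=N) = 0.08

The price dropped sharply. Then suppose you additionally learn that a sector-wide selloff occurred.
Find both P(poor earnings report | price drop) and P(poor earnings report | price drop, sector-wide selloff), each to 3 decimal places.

P(poor earnings report | price drop) ≈ 0.479; P(poor earnings report | price drop, sector-wide selloff) ≈ 0.257

P(price drop) = 0.08*0.86*0.8 + 0.5*0.86*0.2 + 0.55*0.14*0.8 + 0.76*0.14*0.2 = 0.055040 + 0.086000 + 0.061600 + 0.021280 = 0.223920
Restricting to configurations with poor earnings report present: 0.086000 + 0.021280 = 0.107280.
P(poor earnings report | price drop) = 0.107280 / 0.223920 ≈ 0.479

With the extra evidence:
P(price drop | sector-wide selloff) = 0.55*0.8 + 0.76*0.2 = 0.440000 + 0.152000 = 0.592000
Of this, 0.152000 comes from 0.76*0.2 (the poor earnings report=true cases).
Hence the posterior is 0.152000/0.592000 ≈ 0.257.
— sector-wide selloff explains away the evidence for poor earnings report.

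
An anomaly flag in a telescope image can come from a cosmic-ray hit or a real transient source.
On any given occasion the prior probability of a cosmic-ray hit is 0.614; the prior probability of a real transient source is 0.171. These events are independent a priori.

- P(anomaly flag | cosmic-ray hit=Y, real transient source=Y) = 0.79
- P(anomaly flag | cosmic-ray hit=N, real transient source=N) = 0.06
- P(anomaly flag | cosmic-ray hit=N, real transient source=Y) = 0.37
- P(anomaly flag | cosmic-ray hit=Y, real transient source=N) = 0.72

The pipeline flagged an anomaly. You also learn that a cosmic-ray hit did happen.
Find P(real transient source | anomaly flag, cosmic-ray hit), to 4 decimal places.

Sum P(anomaly flag|·) weighted by the priors over both values of real transient source:
  P(anomaly flag | cosmic-ray hit) = 0.72*0.829 + 0.79*0.171
        = 0.596880 + 0.135090 = 0.731970
Keeping only the real transient source-present terms gives 0.135090, so
  P(real transient source | anomaly flag, cosmic-ray hit) = 0.135090 / 0.731970 ≈ 0.1846

P(real transient source | anomaly flag, cosmic-ray hit) ≈ 0.1846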